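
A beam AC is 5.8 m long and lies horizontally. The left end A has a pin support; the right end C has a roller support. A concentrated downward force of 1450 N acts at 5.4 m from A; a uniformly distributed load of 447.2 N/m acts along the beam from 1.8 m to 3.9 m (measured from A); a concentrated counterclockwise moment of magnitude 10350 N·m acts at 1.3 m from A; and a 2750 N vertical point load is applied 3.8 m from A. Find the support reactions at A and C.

Resultant of the distributed load: 447.2 × 2.1 = 939.12 N at 2.85 m from A.
Moments about A: C_y·5.8 − 1450·5.4 − (447.2·2.1)·2.85 + 10350 − 2750·3.8 = 0 → C_y = 10606.492/5.8 = 1828.71 ≈ 1829 N.
ΣF_y = 0: A_y + 1828.71 − 1450 − 447.2·2.1 − 2750 = 0 → A_y = 3310 N.
ΣF_x = 0: no horizontal applied forces, so A_x = 0.

A_x = 0, A_y = 3310 N, C_y = 1829 N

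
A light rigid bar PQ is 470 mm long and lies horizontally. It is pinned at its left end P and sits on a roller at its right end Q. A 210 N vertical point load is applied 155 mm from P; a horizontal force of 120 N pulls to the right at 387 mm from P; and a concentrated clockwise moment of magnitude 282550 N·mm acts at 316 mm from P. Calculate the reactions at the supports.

Moments about P: Q_y·470 − 210·155 − 282550 = 0 → Q_y = 315100/470 = 670.426 ≈ 670.4 N.
ΣF_y = 0: P_y + 670.426 − 210 = 0 → P_y = -460.4 N.
ΣF_x = 0: P_x + 120 = 0 → P_x = -120.0 N.

P_x = -120.0 N, P_y = -460.4 N, Q_y = 670.4 N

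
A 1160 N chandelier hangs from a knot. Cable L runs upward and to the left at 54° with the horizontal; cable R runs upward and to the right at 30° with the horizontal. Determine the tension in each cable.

T_L = 1010 N, T_R = 685.6 N

ΣF_x = 0: −T_L·cos54° + T_R·cos30° = 0 → T_R = 0.678716·T_L.
ΣF_y = 0: T_L·sin54° + T_R·sin30° = 1160.
Substitute: T_L·(0.809017 + 0.678716·0.5) = 1160 → T_L = 1010.12 ≈ 1010 N.
Then T_R = 0.678716 × 1010.12 = 685.6 N.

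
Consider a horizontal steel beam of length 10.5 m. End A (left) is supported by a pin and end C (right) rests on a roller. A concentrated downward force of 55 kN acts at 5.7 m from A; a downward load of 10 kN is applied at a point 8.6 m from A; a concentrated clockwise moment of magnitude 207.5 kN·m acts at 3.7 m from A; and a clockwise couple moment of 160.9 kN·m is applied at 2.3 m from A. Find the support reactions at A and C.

A_x = 0, A_y = -8.133 kN, C_y = 73.13 kN

Taking moments about A: C_y·10.5 − 55·5.7 − 10·8.6 − 207.5 − 160.9 = 0 → C_y = 767.9/10.5 = 73.1333 ≈ 73.13 kN.
ΣF_y = 0: A_y + 73.1333 − 55 − 10 = 0 → A_y = -8.133 kN.
ΣF_x = 0: no horizontal applied forces, so A_x = 0.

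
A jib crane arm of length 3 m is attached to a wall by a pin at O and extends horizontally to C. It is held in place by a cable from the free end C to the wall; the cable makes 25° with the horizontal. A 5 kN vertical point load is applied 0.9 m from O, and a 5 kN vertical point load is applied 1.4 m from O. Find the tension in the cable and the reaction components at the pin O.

ΣM about O: T·sin25°·3 − 5·0.9 − 5·1.4 = 0 → T = 11.5/(3·0.422618) = 9.07045 ≈ 9.070 kN.
ΣF_x = 0: O_x − T·cos25° = 0 → O_x = 9.07045 × 0.906308 = 8.221 kN.
ΣF_y = 0: O_y + T·sin25° − 5 − 5 = 0 → O_y = 10 − 9.07045 × 0.422618 = 6.167 kN.

T = 9.070 kN, O_x = 8.221 kN, O_y = 6.167 kN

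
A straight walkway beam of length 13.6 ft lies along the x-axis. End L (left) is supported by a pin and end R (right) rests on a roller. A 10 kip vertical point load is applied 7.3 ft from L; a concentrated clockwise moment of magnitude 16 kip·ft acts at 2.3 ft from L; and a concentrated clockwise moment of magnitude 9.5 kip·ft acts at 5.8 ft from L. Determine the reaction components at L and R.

Taking moments about L: R_y·13.6 − 10·7.3 − 16 − 9.5 = 0 → R_y = 98.5/13.6 = 7.24265 ≈ 7.243 kip.
ΣF_y = 0: L_y + 7.24265 − 10 = 0 → L_y = 2.757 kip.
ΣF_x = 0: no horizontal applied forces, so L_x = 0.

L_x = 0, L_y = 2.757 kip, R_y = 7.243 kip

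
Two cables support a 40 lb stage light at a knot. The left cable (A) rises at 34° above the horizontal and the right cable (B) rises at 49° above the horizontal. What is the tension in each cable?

ΣF_x = 0: −T_A·cos34° + T_B·cos49° = 0 → T_B = 1.26366·T_A.
ΣF_y = 0: T_A·sin34° + T_B·sin49° = 40.
Substitute: T_A·(0.559193 + 1.26366·0.75471) = 40 → T_A = 26.4395 ≈ 26.44 lb.
Then T_B = 1.26366 × 26.4395 = 33.41 lb.

T_A = 26.44 lb, T_B = 33.41 lb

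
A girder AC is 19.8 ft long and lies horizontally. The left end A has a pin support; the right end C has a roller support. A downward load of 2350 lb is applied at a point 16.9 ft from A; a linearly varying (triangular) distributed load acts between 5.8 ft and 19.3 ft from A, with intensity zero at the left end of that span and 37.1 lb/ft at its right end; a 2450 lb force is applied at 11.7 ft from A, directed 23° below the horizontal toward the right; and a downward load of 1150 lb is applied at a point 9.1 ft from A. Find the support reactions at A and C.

A_x = -2255 lb, A_y = 1421 lb, C_y = 3287 lb

Resultant of the triangular load: ½ × 37.1 × 13.5 = 250.425 lb, acting at 14.8 ft from A (one-third of the span from the peak).
ΣM about A: C_y·19.8 − 2350·16.9 − (½·37.1·13.5)·14.8 − 2450·sin23°·11.7 − 1150·9.1 = 0 → C_y = 65086.6/19.8 = 3287.2 ≈ 3287 lb.
ΣF_y = 0: A_y + 3287.2 − 2350 − ½·37.1·13.5 − 2450·sin23° − 1150 = 0 → A_y = 1421 lb.
ΣF_x = 0: A_x + 2450·cos23° = 0 → A_x = -2255 lb.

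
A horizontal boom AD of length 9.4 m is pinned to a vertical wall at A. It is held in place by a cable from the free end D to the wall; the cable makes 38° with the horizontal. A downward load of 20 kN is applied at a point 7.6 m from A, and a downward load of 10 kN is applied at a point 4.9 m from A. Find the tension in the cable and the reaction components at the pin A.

T = 34.73 kN, A_x = 27.37 kN, A_y = 8.617 kN

ΣM about A: T·sin38°·9.4 − 20·7.6 − 10·4.9 = 0 → T = 201/(9.4·0.615661) = 34.7317 ≈ 34.73 kN.
ΣF_x = 0: A_x − T·cos38° = 0 → A_x = 34.7317 × 0.788011 = 27.37 kN.
ΣF_y = 0: A_y + T·sin38° − 20 − 10 = 0 → A_y = 30 − 34.7317 × 0.615661 = 8.617 kN.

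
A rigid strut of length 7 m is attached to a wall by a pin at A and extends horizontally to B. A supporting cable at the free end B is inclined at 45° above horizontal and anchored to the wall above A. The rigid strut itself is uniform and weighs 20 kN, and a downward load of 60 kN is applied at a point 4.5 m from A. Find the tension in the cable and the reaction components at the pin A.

T = 68.69 kN, A_x = 48.57 kN, A_y = 31.43 kN

ΣM about A: T·sin45°·7 − 20·3.5 − 60·4.5 = 0 → T = 340/(7·0.707107) = 68.6904 ≈ 68.69 kN.
ΣF_x = 0: A_x − T·cos45° = 0 → A_x = 68.6904 × 0.707107 = 48.57 kN.
ΣF_y = 0: A_y + T·sin45° − 20 − 60 = 0 → A_y = 80 − 68.6904 × 0.707107 = 31.43 kN.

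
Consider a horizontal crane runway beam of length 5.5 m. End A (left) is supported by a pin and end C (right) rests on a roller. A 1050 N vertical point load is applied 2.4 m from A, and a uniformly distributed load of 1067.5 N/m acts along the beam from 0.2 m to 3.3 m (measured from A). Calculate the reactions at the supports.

Resultant of the distributed load: 1067.5 × 3.1 = 3309.25 N at 1.75 m from A.
Moments about A: C_y·5.5 − 1050·2.4 − (1067.5·3.1)·1.75 = 0 → C_y = 8311.1875/5.5 = 1511.12 ≈ 1511 N.
ΣF_y = 0: A_y + 1511.12 − 1050 − 1067.5·3.1 = 0 → A_y = 2848 N.
ΣF_x = 0: no horizontal applied forces, so A_x = 0.

A_x = 0, A_y = 2848 N, C_y = 1511 N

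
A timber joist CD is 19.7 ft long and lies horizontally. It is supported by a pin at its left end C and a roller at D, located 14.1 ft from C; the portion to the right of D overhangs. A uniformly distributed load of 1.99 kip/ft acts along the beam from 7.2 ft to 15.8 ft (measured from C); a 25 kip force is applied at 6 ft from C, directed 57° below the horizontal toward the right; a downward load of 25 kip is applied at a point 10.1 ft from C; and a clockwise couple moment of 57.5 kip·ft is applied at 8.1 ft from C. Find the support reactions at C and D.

C_x = -13.62 kip, C_y = 18.21 kip, D_y = 44.87 kip

Resultant of the distributed load: 1.99 × 8.6 = 17.114 kip at 11.5 ft from C.
Taking moments about C: D_y·14.1 − (1.99·8.6)·11.5 − 25·sin57°·6 − 25·10.1 − 57.5 = 0 → D_y = 632.612/14.1 = 44.8661 ≈ 44.87 kip.
ΣF_y = 0: C_y + 44.8661 − 1.99·8.6 − 25·sin57° − 25 = 0 → C_y = 18.21 kip.
ΣF_x = 0: C_x + 25·cos57° = 0 → C_x = -13.62 kip.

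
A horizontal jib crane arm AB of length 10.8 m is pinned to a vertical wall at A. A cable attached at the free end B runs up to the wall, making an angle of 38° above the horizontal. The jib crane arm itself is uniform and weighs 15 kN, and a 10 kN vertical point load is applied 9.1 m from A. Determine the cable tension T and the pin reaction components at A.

ΣM about A: T·sin38°·10.8 − 15·5.4 − 10·9.1 = 0 → T = 172/(10.8·0.615661) = 25.868 ≈ 25.87 kN.
ΣF_x = 0: A_x − T·cos38° = 0 → A_x = 25.868 × 0.788011 = 20.38 kN.
ΣF_y = 0: A_y + T·sin38° − 15 − 10 = 0 → A_y = 25 − 25.868 × 0.615661 = 9.074 kN.

T = 25.87 kN, A_x = 20.38 kN, A_y = 9.074 kN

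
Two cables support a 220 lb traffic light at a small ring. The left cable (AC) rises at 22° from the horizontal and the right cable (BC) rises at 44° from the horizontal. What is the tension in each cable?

T_AC = 173.2 lb, T_BC = 223.3 lb

ΣF_x = 0: −T_AC·cos22° + T_BC·cos44° = 0 → T_BC = 1.28894·T_AC.
ΣF_y = 0: T_AC·sin22° + T_BC·sin44° = 220.
Substitute: T_AC·(0.374607 + 1.28894·0.694658) = 220 → T_AC = 173.231 ≈ 173.2 lb.
Then T_BC = 1.28894 × 173.231 = 223.3 lb.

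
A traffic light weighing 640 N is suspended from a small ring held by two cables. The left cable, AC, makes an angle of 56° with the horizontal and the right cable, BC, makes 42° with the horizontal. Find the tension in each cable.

T_AC = 480.3 N, T_BC = 361.4 N

ΣF_x = 0: −T_AC·cos56° + T_BC·cos42° = 0 → T_BC = 0.752468·T_AC.
ΣF_y = 0: T_AC·sin56° + T_BC·sin42° = 640.
Substitute: T_AC·(0.829038 + 0.752468·0.669131) = 640 → T_AC = 480.287 ≈ 480.3 N.
Then T_BC = 0.752468 × 480.287 = 361.4 N.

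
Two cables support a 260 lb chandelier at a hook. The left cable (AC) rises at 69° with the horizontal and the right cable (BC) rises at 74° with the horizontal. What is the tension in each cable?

T_AC = 119.1 lb, T_BC = 154.8 lb

ΣF_x = 0: −T_AC·cos69° + T_BC·cos74° = 0 → T_BC = 1.30014·T_AC.
ΣF_y = 0: T_AC·sin69° + T_BC·sin74° = 260.
Substitute: T_AC·(0.93358 + 1.30014·0.961262) = 260 → T_AC = 119.083 ≈ 119.1 lb.
Then T_BC = 1.30014 × 119.083 = 154.8 lb.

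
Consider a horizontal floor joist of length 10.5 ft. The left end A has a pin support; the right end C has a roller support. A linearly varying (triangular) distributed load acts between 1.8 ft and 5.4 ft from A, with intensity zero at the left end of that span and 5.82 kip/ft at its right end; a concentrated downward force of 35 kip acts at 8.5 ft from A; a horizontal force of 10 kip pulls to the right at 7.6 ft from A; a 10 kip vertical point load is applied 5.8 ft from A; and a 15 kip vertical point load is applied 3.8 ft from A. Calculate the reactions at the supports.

Resultant of the triangular load: ½ × 5.82 × 3.6 = 10.476 kip, acting at 4.2 ft from A (one-third of the span from the peak).
Taking moments about A: C_y·10.5 − (½·5.82·3.6)·4.2 − 35·8.5 − 10·5.8 − 15·3.8 = 0 → C_y = 456.4992/10.5 = 43.4761 ≈ 43.48 kip.
ΣF_y = 0: A_y + 43.4761 − ½·5.82·3.6 − 35 − 10 − 15 = 0 → A_y = 27.00 kip.
ΣF_x = 0: A_x + 10 = 0 → A_x = -10.00 kip.

A_x = -10.00 kip, A_y = 27.00 kip, C_y = 43.48 kip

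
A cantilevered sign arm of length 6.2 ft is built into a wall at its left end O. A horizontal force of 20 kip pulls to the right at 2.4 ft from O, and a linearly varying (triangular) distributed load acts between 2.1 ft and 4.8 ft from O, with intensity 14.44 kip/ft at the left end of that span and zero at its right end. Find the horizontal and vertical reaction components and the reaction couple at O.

Resultant of the triangular load: ½ × 14.44 × 2.7 = 19.494 kip, acting at 3 ft from O (one-third of the span from the peak).
ΣF_x = 0: O_x + 20 = 0 → O_x = -20.00 kip.
ΣF_y = 0: O_y − ½·14.44·2.7 = 0 → O_y = 19.49 kip.
ΣM about O: M_O − (½·14.44·2.7)·3 = 0 → M_O = 58.48 kip·ft.

O_x = -20.00 kip, O_y = 19.49 kip, M_O = 58.48 kip·ft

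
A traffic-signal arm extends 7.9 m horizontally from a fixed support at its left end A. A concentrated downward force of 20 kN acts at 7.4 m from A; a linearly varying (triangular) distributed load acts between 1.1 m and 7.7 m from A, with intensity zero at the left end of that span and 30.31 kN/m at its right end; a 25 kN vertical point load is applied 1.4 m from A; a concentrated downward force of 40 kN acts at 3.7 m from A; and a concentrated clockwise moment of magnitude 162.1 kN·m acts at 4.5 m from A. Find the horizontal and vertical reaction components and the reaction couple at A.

A_x = 0, A_y = 185.0 kN, M_A = 1043 kN·m

Resultant of the triangular load: ½ × 30.31 × 6.6 = 100.023 kN, acting at 5.5 m from A (one-third of the span from the peak).
ΣF_x = 0: A_x = 0.
ΣF_y = 0: A_y − 20 − ½·30.31·6.6 − 25 − 40 = 0 → A_y = 185.0 kN.
ΣM about A: M_A − 20·7.4 − (½·30.31·6.6)·5.5 − 25·1.4 − 40·3.7 − 162.1 = 0 → M_A = 1043 kN·m.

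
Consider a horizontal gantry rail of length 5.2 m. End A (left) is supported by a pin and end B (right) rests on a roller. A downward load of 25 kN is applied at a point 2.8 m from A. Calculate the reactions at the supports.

ΣM about A: B_y·5.2 − 25·2.8 = 0 → B_y = 70/5.2 = 13.4615 ≈ 13.46 kN.
ΣF_y = 0: A_y + 13.4615 − 25 = 0 → A_y = 11.54 kN.
ΣF_x = 0: no horizontal applied forces, so A_x = 0.

A_x = 0, A_y = 11.54 kN, B_y = 13.46 kN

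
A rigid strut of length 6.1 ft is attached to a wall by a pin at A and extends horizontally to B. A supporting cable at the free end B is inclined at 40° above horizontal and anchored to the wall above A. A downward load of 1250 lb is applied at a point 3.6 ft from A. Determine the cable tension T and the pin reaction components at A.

ΣM about A: T·sin40°·6.1 − 1250·3.6 = 0 → T = 4500/(6.1·0.642788) = 1147.66 ≈ 1148 lb.
ΣF_x = 0: A_x − T·cos40° = 0 → A_x = 1147.66 × 0.766044 = 879.2 lb.
ΣF_y = 0: A_y + T·sin40° − 1250 = 0 → A_y = 1250 − 1147.66 × 0.642788 = 512.3 lb.

T = 1148 lb, A_x = 879.2 lb, A_y = 512.3 lb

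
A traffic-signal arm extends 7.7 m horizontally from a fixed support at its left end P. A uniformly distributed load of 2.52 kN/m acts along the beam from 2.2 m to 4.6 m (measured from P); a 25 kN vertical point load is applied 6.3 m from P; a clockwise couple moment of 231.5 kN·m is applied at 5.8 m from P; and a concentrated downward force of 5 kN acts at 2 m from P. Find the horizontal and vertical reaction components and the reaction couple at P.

P_x = 0, P_y = 36.05 kN, M_P = 419.6 kN·m

Resultant of the distributed load: 2.52 × 2.4 = 6.048 kN at 3.4 m from P.
ΣF_x = 0: P_x = 0.
ΣF_y = 0: P_y − 2.52·2.4 − 25 − 5 = 0 → P_y = 36.05 kN.
ΣM about P: M_P − (2.52·2.4)·3.4 − 25·6.3 − 231.5 − 5·2 = 0 → M_P = 419.6 kN·m.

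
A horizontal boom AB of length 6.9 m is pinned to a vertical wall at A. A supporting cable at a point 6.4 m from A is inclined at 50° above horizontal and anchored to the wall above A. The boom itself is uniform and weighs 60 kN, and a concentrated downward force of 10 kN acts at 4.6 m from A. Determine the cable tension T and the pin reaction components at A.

ΣM about A: T·sin50°·6.4 − 60·3.45 − 10·4.6 = 0 → T = 253/(6.4·0.766044) = 51.6044 ≈ 51.60 kN.
ΣF_x = 0: A_x − T·cos50° = 0 → A_x = 51.6044 × 0.642788 = 33.17 kN.
ΣF_y = 0: A_y + T·sin50° − 60 − 10 = 0 → A_y = 70 − 51.6044 × 0.766044 = 30.47 kN.

T = 51.60 kN, A_x = 33.17 kN, A_y = 30.47 kN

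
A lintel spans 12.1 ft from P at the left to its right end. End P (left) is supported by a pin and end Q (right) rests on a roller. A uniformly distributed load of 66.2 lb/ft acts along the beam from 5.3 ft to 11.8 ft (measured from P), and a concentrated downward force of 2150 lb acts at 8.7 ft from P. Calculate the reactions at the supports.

Resultant of the distributed load: 66.2 × 6.5 = 430.3 lb at 8.55 ft from P.
Moments about P: Q_y·12.1 − (66.2·6.5)·8.55 − 2150·8.7 = 0 → Q_y = 22384.065/12.1 = 1849.92 ≈ 1850 lb.
ΣF_y = 0: P_y + 1849.92 − 66.2·6.5 − 2150 = 0 → P_y = 730.4 lb.
ΣF_x = 0: no horizontal applied forces, so P_x = 0.

P_x = 0, P_y = 730.4 lb, Q_y = 1850 lb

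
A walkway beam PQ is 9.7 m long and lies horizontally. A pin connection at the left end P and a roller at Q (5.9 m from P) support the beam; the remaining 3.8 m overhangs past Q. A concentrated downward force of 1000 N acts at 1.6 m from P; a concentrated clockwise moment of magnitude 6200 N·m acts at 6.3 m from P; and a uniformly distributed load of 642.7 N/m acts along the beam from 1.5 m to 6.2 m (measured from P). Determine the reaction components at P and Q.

P_x = 0, P_y = 727.5 N, Q_y = 3293 N

Resultant of the distributed load: 642.7 × 4.7 = 3020.69 N at 3.85 m from P.
Taking moments about P: Q_y·5.9 − 1000·1.6 − 6200 − (642.7·4.7)·3.85 = 0 → Q_y = 19429.6565/5.9 = 3293.16 ≈ 3293 N.
ΣF_y = 0: P_y + 3293.16 − 1000 − 642.7·4.7 = 0 → P_y = 727.5 N.
ΣF_x = 0: no horizontal applied forces, so P_x = 0.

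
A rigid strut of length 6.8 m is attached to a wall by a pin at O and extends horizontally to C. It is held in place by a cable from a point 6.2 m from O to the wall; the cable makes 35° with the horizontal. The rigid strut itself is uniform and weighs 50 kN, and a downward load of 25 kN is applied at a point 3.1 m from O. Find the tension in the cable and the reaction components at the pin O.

T = 69.60 kN, O_x = 57.01 kN, O_y = 35.08 kN

ΣM about O: T·sin35°·6.2 − 50·3.4 − 25·3.1 = 0 → T = 247.5/(6.2·0.573576) = 69.5973 ≈ 69.60 kN.
ΣF_x = 0: O_x − T·cos35° = 0 → O_x = 69.5973 × 0.819152 = 57.01 kN.
ΣF_y = 0: O_y + T·sin35° − 50 − 25 = 0 → O_y = 75 − 69.5973 × 0.573576 = 35.08 kN.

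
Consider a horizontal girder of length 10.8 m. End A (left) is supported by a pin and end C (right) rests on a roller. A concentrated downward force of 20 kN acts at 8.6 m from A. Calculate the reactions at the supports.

Taking moments about A: C_y·10.8 − 20·8.6 = 0 → C_y = 172/10.8 = 15.9259 ≈ 15.93 kN.
ΣF_y = 0: A_y + 15.9259 − 20 = 0 → A_y = 4.074 kN.
ΣF_x = 0: no horizontal applied forces, so A_x = 0.

A_x = 0, A_y = 4.074 kN, C_y = 15.93 kN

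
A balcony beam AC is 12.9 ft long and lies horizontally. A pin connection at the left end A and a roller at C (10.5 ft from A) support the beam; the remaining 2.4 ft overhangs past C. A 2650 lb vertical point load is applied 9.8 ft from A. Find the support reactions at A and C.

A_x = 0, A_y = 176.7 lb, C_y = 2473 lb

ΣM about A: C_y·10.5 − 2650·9.8 = 0 → C_y = 25970/10.5 = 2473.33 ≈ 2473 lb.
ΣF_y = 0: A_y + 2473.33 − 2650 = 0 → A_y = 176.7 lb.
ΣF_x = 0: no horizontal applied forces, so A_x = 0.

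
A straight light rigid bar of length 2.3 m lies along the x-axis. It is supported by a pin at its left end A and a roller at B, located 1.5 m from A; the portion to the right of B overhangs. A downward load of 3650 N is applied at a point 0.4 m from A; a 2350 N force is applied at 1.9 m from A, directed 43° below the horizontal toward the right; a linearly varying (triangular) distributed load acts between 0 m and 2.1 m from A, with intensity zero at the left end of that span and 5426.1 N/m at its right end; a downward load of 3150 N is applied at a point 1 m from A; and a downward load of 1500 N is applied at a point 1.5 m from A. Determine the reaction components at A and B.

A_x = -1719 N, A_y = 3679 N, B_y = 11920 N

Resultant of the triangular load: ½ × 5426.1 × 2.1 = 5697.405 N, acting at 1.4 m from A (one-third of the span from the peak).
Taking moments about A: B_y·1.5 − 3650·0.4 − 2350·sin43°·1.9 − (½·5426.1·2.1)·1.4 − 3150·1 − 1500·1.5 = 0 → B_y = 17881.5/1.5 = 11921 ≈ 11920 N.
ΣF_y = 0: A_y + 11921 − 3650 − 2350·sin43° − ½·5426.1·2.1 − 3150 − 1500 = 0 → A_y = 3679 N.
ΣF_x = 0: A_x + 2350·cos43° = 0 → A_x = -1719 N.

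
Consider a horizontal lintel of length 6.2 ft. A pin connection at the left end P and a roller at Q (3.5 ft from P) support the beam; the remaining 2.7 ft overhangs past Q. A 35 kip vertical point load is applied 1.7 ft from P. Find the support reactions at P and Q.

P_x = 0, P_y = 18.00 kip, Q_y = 17.00 kip

Moments about P: Q_y·3.5 − 35·1.7 = 0 → Q_y = 59.5/3.5 = 17.00 kip.
ΣF_y = 0: P_y + 17 − 35 = 0 → P_y = 18.00 kip.
ΣF_x = 0: no horizontal applied forces, so P_x = 0.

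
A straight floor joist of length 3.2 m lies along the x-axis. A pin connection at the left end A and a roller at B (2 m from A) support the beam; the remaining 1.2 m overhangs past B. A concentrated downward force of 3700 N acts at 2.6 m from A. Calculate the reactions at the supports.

A_x = 0, A_y = -1110 N, B_y = 4810 N

Taking moments about A: B_y·2 − 3700·2.6 = 0 → B_y = 9620/2 = 4810 N.
ΣF_y = 0: A_y + 4810 − 3700 = 0 → A_y = -1110 N.
ΣF_x = 0: no horizontal applied forces, so A_x = 0.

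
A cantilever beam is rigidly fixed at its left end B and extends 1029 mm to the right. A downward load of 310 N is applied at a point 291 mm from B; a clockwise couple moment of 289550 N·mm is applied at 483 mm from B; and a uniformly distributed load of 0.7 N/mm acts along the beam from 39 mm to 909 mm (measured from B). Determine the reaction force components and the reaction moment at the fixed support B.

Resultant of the distributed load: 0.7 × 870 = 609 N at 474 mm from B.
ΣF_x = 0: B_x = 0.
ΣF_y = 0: B_y − 310 − 0.7·870 = 0 → B_y = 919.0 N.
ΣM about B: M_B − 310·291 − 289550 − (0.7·870)·474 = 0 → M_B = 668400 N·mm.

B_x = 0, B_y = 919.0 N, M_B = 668400 N·mm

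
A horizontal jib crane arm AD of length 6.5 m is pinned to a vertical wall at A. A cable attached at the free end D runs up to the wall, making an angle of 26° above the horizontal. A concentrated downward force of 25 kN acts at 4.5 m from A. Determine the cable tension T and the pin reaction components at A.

T = 39.48 kN, A_x = 35.49 kN, A_y = 7.692 kN

ΣM about A: T·sin26°·6.5 − 25·4.5 = 0 → T = 112.5/(6.5·0.438371) = 39.4818 ≈ 39.48 kN.
ΣF_x = 0: A_x − T·cos26° = 0 → A_x = 39.4818 × 0.898794 = 35.49 kN.
ΣF_y = 0: A_y + T·sin26° − 25 = 0 → A_y = 25 − 39.4818 × 0.438371 = 7.692 kN.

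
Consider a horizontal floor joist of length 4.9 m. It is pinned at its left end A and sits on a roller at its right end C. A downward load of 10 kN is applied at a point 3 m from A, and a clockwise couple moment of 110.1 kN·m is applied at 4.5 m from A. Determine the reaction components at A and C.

A_x = 0, A_y = -18.59 kN, C_y = 28.59 kN

ΣM about A: C_y·4.9 − 10·3 − 110.1 = 0 → C_y = 140.1/4.9 = 28.5918 ≈ 28.59 kN.
ΣF_y = 0: A_y + 28.5918 − 10 = 0 → A_y = -18.59 kN.
ΣF_x = 0: no horizontal applied forces, so A_x = 0.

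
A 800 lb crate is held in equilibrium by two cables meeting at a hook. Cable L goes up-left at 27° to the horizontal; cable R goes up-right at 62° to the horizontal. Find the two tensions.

T_L = 375.6 lb, T_R = 712.9 lb

ΣF_x = 0: −T_L·cos27° + T_R·cos62° = 0 → T_R = 1.89789·T_L.
ΣF_y = 0: T_L·sin27° + T_R·sin62° = 800.
Substitute: T_L·(0.45399 + 1.89789·0.882948) = 800 → T_L = 375.635 ≈ 375.6 lb.
Then T_R = 1.89789 × 375.635 = 712.9 lb.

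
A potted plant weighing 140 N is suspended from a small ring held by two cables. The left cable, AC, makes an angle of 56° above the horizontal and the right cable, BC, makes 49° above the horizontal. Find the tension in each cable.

T_AC = 95.09 N, T_BC = 81.05 N

ΣF_x = 0: −T_AC·cos56° + T_BC·cos49° = 0 → T_BC = 0.852352·T_AC.
ΣF_y = 0: T_AC·sin56° + T_BC·sin49° = 140.
Substitute: T_AC·(0.829038 + 0.852352·0.75471) = 140 → T_AC = 95.0882 ≈ 95.09 N.
Then T_BC = 0.852352 × 95.0882 = 81.05 N.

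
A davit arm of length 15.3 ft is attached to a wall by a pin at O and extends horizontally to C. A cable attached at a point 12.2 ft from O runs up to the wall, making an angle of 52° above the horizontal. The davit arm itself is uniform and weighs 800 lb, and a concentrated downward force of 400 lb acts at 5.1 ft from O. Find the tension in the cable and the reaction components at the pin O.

T = 848.8 lb, O_x = 522.6 lb, O_y = 531.1 lb

ΣM about O: T·sin52°·12.2 − 800·7.65 − 400·5.1 = 0 → T = 8160/(12.2·0.788011) = 848.786 ≈ 848.8 lb.
ΣF_x = 0: O_x − T·cos52° = 0 → O_x = 848.786 × 0.615661 = 522.6 lb.
ΣF_y = 0: O_y + T·sin52° − 800 − 400 = 0 → O_y = 1200 − 848.786 × 0.788011 = 531.1 lb.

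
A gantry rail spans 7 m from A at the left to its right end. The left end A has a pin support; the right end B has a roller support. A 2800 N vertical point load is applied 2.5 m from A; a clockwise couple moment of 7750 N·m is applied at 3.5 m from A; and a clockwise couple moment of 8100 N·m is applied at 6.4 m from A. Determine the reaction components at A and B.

Taking moments about A: B_y·7 − 2800·2.5 − 7750 − 8100 = 0 → B_y = 22850/7 = 3264.29 ≈ 3264 N.
ΣF_y = 0: A_y + 3264.29 − 2800 = 0 → A_y = -464.3 N.
ΣF_x = 0: no horizontal applied forces, so A_x = 0.

A_x = 0, A_y = -464.3 N, B_y = 3264 N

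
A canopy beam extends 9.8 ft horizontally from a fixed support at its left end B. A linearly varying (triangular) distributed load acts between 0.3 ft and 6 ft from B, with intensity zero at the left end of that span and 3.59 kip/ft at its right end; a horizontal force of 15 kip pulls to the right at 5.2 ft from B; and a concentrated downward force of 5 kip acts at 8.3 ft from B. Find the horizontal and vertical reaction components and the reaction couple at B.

Resultant of the triangular load: ½ × 3.59 × 5.7 = 10.2315 kip, acting at 4.1 ft from B (one-third of the span from the peak).
ΣF_x = 0: B_x + 15 = 0 → B_x = -15.00 kip.
ΣF_y = 0: B_y − ½·3.59·5.7 − 5 = 0 → B_y = 15.23 kip.
ΣM about B: M_B − (½·3.59·5.7)·4.1 − 5·8.3 = 0 → M_B = 83.45 kip·ft.

B_x = -15.00 kip, B_y = 15.23 kip, M_B = 83.45 kip·ft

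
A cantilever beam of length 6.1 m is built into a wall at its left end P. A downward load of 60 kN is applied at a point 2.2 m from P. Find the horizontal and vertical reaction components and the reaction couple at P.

ΣF_x = 0: P_x = 0.
ΣF_y = 0: P_y − 60 = 0 → P_y = 60.00 kN.
ΣM about P: M_P − 60·2.2 = 0 → M_P = 132.0 kN·m.

P_x = 0, P_y = 60.00 kN, M_P = 132.0 kN·m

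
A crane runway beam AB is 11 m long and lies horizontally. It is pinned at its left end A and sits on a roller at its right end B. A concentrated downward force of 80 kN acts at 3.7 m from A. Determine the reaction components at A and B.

A_x = 0, A_y = 53.09 kN, B_y = 26.91 kN

ΣM about A: B_y·11 − 80·3.7 = 0 → B_y = 296/11 = 26.9091 ≈ 26.91 kN.
ΣF_y = 0: A_y + 26.9091 − 80 = 0 → A_y = 53.09 kN.
ΣF_x = 0: no horizontal applied forces, so A_x = 0.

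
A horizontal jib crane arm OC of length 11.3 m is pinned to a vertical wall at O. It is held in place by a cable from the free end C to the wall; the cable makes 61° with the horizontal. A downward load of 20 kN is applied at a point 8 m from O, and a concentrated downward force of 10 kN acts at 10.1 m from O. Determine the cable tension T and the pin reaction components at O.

T = 26.41 kN, O_x = 12.80 kN, O_y = 6.903 kN

ΣM about O: T·sin61°·11.3 − 20·8 − 10·10.1 = 0 → T = 261/(11.3·0.87462) = 26.4084 ≈ 26.41 kN.
ΣF_x = 0: O_x − T·cos61° = 0 → O_x = 26.4084 × 0.48481 = 12.80 kN.
ΣF_y = 0: O_y + T·sin61° − 20 − 10 = 0 → O_y = 30 − 26.4084 × 0.87462 = 6.903 kN.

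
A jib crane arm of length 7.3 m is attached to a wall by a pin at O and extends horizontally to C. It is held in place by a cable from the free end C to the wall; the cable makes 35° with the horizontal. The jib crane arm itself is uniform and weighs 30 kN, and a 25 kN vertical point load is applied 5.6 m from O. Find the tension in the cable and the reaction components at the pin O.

T = 59.59 kN, O_x = 48.81 kN, O_y = 20.82 kN

ΣM about O: T·sin35°·7.3 − 30·3.65 − 25·5.6 = 0 → T = 249.5/(7.3·0.573576) = 59.5877 ≈ 59.59 kN.
ΣF_x = 0: O_x − T·cos35° = 0 → O_x = 59.5877 × 0.819152 = 48.81 kN.
ΣF_y = 0: O_y + T·sin35° − 30 − 25 = 0 → O_y = 55 − 59.5877 × 0.573576 = 20.82 kN.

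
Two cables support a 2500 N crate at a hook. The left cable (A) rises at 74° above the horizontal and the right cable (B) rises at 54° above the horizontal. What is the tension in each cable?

T_A = 1865 N, T_B = 874.5 N

ΣF_x = 0: −T_A·cos74° + T_B·cos54° = 0 → T_B = 0.468942·T_A.
ΣF_y = 0: T_A·sin74° + T_B·sin54° = 2500.
Substitute: T_A·(0.961262 + 0.468942·0.809017) = 2500 → T_A = 1864.78 ≈ 1865 N.
Then T_B = 0.468942 × 1864.78 = 874.5 N.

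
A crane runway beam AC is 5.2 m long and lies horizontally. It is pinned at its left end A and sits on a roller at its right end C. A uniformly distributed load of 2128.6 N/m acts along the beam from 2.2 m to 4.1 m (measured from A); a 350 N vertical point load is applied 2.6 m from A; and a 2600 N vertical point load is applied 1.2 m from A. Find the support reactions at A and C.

Resultant of the distributed load: 2128.6 × 1.9 = 4044.34 N at 3.15 m from A.
Taking moments about A: C_y·5.2 − (2128.6·1.9)·3.15 − 350·2.6 − 2600·1.2 = 0 → C_y = 16769.671/5.2 = 3224.94 ≈ 3225 N.
ΣF_y = 0: A_y + 3224.94 − 2128.6·1.9 − 350 − 2600 = 0 → A_y = 3769 N.
ΣF_x = 0: no horizontal applied forces, so A_x = 0.

A_x = 0, A_y = 3769 N, C_y = 3225 N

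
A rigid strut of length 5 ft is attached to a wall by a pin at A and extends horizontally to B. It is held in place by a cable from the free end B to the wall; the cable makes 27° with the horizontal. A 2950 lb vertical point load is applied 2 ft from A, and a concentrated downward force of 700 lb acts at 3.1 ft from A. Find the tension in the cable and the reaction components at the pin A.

ΣM about A: T·sin27°·5 − 2950·2 − 700·3.1 = 0 → T = 8070/(5·0.45399) = 3555.14 ≈ 3555 lb.
ΣF_x = 0: A_x − T·cos27° = 0 → A_x = 3555.14 × 0.891007 = 3168 lb.
ΣF_y = 0: A_y + T·sin27° − 2950 − 700 = 0 → A_y = 3650 − 3555.14 × 0.45399 = 2036 lb.

T = 3555 lb, A_x = 3168 lb, A_y = 2036 lb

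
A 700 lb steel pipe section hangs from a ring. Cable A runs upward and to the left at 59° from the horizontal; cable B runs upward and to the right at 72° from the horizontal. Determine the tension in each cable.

ΣF_x = 0: −T_A·cos59° + T_B·cos72° = 0 → T_B = 1.6667·T_A.
ΣF_y = 0: T_A·sin59° + T_B·sin72° = 700.
Substitute: T_A·(0.857167 + 1.6667·0.951057) = 700 → T_A = 286.616 ≈ 286.6 lb.
Then T_B = 1.6667 × 286.616 = 477.7 lb.

T_A = 286.6 lb, T_B = 477.7 lb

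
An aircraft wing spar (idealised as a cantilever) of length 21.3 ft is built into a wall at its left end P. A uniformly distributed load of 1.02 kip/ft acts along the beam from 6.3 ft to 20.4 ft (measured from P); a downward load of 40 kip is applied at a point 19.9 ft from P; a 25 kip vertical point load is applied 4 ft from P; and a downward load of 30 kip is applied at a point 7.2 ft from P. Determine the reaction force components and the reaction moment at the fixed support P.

Resultant of the distributed load: 1.02 × 14.1 = 14.382 kip at 13.35 ft from P.
ΣF_x = 0: P_x = 0.
ΣF_y = 0: P_y − 1.02·14.1 − 40 − 25 − 30 = 0 → P_y = 109.4 kip.
ΣM about P: M_P − (1.02·14.1)·13.35 − 40·19.9 − 25·4 − 30·7.2 = 0 → M_P = 1304 kip·ft.

P_x = 0, P_y = 109.4 kip, M_P = 1304 kip·ft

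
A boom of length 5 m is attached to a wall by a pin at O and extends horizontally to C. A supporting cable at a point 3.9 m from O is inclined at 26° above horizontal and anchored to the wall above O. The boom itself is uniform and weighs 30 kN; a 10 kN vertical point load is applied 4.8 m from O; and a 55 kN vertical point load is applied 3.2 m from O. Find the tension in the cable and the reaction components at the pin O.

T = 174.9 kN, O_x = 157.2 kN, O_y = 18.33 kN

ΣM about O: T·sin26°·3.9 − 30·2.5 − 10·4.8 − 55·3.2 = 0 → T = 299/(3.9·0.438371) = 174.89 ≈ 174.9 kN.
ΣF_x = 0: O_x − T·cos26° = 0 → O_x = 174.89 × 0.898794 = 157.2 kN.
ΣF_y = 0: O_y + T·sin26° − 30 − 10 − 55 = 0 → O_y = 95 − 174.89 × 0.438371 = 18.33 kN.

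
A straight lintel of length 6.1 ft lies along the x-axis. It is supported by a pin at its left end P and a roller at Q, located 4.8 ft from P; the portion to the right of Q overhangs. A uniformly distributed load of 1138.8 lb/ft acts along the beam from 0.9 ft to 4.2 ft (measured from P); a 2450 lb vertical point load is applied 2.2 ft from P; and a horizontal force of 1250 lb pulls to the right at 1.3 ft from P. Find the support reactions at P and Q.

P_x = -1250 lb, P_y = 3089 lb, Q_y = 3119 lb

Resultant of the distributed load: 1138.8 × 3.3 = 3758.04 lb at 2.55 ft from P.
Moments about P: Q_y·4.8 − (1138.8·3.3)·2.55 − 2450·2.2 = 0 → Q_y = 14973.002/4.8 = 3119.38 ≈ 3119 lb.
ΣF_y = 0: P_y + 3119.38 − 1138.8·3.3 − 2450 = 0 → P_y = 3089 lb.
ΣF_x = 0: P_x + 1250 = 0 → P_x = -1250 lb.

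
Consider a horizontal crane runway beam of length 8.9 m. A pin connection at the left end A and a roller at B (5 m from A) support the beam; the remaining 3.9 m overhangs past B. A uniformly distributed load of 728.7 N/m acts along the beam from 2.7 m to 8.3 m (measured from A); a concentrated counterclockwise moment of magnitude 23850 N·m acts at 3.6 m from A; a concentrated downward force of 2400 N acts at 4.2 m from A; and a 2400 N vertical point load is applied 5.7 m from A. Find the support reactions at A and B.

Resultant of the distributed load: 728.7 × 5.6 = 4080.72 N at 5.5 m from A.
ΣM about A: B_y·5 − (728.7·5.6)·5.5 + 23850 − 2400·4.2 − 2400·5.7 = 0 → B_y = 22353.96/5 = 4470.79 ≈ 4471 N.
ΣF_y = 0: A_y + 4470.79 − 728.7·5.6 − 2400 − 2400 = 0 → A_y = 4410 N.
ΣF_x = 0: no horizontal applied forces, so A_x = 0.

A_x = 0, A_y = 4410 N, B_y = 4471 N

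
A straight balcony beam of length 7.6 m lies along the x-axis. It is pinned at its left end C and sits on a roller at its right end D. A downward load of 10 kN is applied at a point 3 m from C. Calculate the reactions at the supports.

ΣM about C: D_y·7.6 − 10·3 = 0 → D_y = 30/7.6 = 3.94737 ≈ 3.947 kN.
ΣF_y = 0: C_y + 3.94737 − 10 = 0 → C_y = 6.053 kN.
ΣF_x = 0: no horizontal applied forces, so C_x = 0.

C_x = 0, C_y = 6.053 kN, D_y = 3.947 kN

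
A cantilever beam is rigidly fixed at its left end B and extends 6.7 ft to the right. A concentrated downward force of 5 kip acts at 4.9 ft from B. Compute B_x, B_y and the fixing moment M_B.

B_x = 0, B_y = 5.000 kip, M_B = 24.50 kip·ft

ΣF_x = 0: B_x = 0.
ΣF_y = 0: B_y − 5 = 0 → B_y = 5.000 kip.
ΣM about B: M_B − 5·4.9 = 0 → M_B = 24.50 kip·ft.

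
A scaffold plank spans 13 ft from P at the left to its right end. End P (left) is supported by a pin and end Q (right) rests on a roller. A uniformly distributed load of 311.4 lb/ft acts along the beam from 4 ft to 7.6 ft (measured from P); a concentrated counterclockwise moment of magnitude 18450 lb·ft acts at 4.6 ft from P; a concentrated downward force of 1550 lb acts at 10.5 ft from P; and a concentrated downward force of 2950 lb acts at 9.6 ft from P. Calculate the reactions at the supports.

P_x = 0, P_y = 3110 lb, Q_y = 2511 lb

Resultant of the distributed load: 311.4 × 3.6 = 1121.04 lb at 5.8 ft from P.
ΣM about P: Q_y·13 − (311.4·3.6)·5.8 + 18450 − 1550·10.5 − 2950·9.6 = 0 → Q_y = 32647.032/13 = 2511.31 ≈ 2511 lb.
ΣF_y = 0: P_y + 2511.31 − 311.4·3.6 − 1550 − 2950 = 0 → P_y = 3110 lb.
ΣF_x = 0: no horizontal applied forces, so P_x = 0.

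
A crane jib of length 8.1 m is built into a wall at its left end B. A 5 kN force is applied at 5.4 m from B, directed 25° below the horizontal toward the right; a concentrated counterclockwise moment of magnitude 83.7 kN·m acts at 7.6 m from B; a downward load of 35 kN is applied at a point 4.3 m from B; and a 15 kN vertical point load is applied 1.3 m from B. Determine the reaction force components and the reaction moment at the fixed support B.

ΣF_x = 0: B_x + 5·cos25° = 0 → B_x = -4.532 kN.
ΣF_y = 0: B_y − 5·sin25° − 35 − 15 = 0 → B_y = 52.11 kN.
ΣM about B: M_B − 5·sin25°·5.4 + 83.7 − 35·4.3 − 15·1.3 = 0 → M_B = 97.71 kN·m.

B_x = -4.532 kN, B_y = 52.11 kN, M_B = 97.71 kN·m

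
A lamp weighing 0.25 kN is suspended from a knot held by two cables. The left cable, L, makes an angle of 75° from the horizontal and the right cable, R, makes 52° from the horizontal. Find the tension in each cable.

ΣF_x = 0: −T_L·cos75° + T_R·cos52° = 0 → T_R = 0.420392·T_L.
ΣF_y = 0: T_L·sin75° + T_R·sin52° = 0.25.
Substitute: T_L·(0.965926 + 0.420392·0.788011) = 0.25 → T_L = 0.192723 ≈ 0.1927 kN.
Then T_R = 0.420392 × 0.192723 = 0.08102 kN.

T_L = 0.1927 kN, T_R = 0.08102 kN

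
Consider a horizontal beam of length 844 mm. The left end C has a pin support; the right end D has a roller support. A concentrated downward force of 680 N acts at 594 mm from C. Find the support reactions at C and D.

ΣM about C: D_y·844 − 680·594 = 0 → D_y = 403920/844 = 478.578 ≈ 478.6 N.
ΣF_y = 0: C_y + 478.578 − 680 = 0 → C_y = 201.4 N.
ΣF_x = 0: no horizontal applied forces, so C_x = 0.

C_x = 0, C_y = 201.4 N, D_y = 478.6 N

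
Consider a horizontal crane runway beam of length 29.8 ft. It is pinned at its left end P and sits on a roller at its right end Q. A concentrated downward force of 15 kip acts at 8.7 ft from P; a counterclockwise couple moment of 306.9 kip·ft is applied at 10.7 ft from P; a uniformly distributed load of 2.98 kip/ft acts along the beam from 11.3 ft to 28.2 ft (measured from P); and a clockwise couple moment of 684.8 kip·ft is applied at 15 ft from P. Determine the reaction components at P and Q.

Resultant of the distributed load: 2.98 × 16.9 = 50.362 kip at 19.75 ft from P.
Taking moments about P: Q_y·29.8 − 15·8.7 + 306.9 − (2.98·16.9)·19.75 − 684.8 = 0 → Q_y = 1503.0495/29.8 = 50.4379 ≈ 50.44 kip.
ΣF_y = 0: P_y + 50.4379 − 15 − 2.98·16.9 = 0 → P_y = 14.92 kip.
ΣF_x = 0: no horizontal applied forces, so P_x = 0.

P_x = 0, P_y = 14.92 kip, Q_y = 50.44 kip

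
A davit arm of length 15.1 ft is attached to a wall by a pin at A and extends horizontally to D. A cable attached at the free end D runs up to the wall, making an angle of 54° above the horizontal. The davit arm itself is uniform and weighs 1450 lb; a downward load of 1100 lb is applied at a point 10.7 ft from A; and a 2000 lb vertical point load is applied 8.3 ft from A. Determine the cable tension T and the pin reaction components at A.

ΣM about A: T·sin54°·15.1 − 1450·7.55 − 1100·10.7 − 2000·8.3 = 0 → T = 39317.5/(15.1·0.809017) = 3218.48 ≈ 3218 lb.
ΣF_x = 0: A_x − T·cos54° = 0 → A_x = 3218.48 × 0.587785 = 1892 lb.
ΣF_y = 0: A_y + T·sin54° − 1450 − 1100 − 2000 = 0 → A_y = 4550 − 3218.48 × 0.809017 = 1946 lb.

T = 3218 lb, A_x = 1892 lb, A_y = 1946 lb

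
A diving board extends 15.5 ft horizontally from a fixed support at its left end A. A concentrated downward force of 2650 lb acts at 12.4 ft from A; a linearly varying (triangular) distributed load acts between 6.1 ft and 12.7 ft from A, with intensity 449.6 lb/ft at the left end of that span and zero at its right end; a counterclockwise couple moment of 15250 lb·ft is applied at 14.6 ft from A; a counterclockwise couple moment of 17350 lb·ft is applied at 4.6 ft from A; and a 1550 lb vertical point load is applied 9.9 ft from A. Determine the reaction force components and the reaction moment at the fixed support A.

Resultant of the triangular load: ½ × 449.6 × 6.6 = 1483.68 lb, acting at 8.3 ft from A (one-third of the span from the peak).
ΣF_x = 0: A_x = 0.
ΣF_y = 0: A_y − 2650 − ½·449.6·6.6 − 1550 = 0 → A_y = 5684 lb.
ΣM about A: M_A − 2650·12.4 − (½·449.6·6.6)·8.3 + 15250 + 17350 − 1550·9.9 = 0 → M_A = 27920 lb·ft.

A_x = 0, A_y = 5684 lb, M_A = 27920 lb·ft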